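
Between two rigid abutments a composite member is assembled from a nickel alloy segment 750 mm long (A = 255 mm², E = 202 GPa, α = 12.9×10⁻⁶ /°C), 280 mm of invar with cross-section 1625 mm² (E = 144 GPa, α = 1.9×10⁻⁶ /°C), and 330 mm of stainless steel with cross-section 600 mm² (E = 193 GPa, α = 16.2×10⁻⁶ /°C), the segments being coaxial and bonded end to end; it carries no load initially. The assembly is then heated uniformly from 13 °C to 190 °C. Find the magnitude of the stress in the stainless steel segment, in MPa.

With the walls removed the bar would change length by δ_free = Σ αᵢΔT Lᵢ = 12.9×10⁻⁶×177×750 + 1.9×10⁻⁶×177×280 + 16.2×10⁻⁶×177×330 = 2.753 mm.
Since the ends are fixed, an axial force P builds up, equal in every segment, with P · Σ Lᵢ/(AᵢEᵢ) = δ_free.
Σ Lᵢ/(AᵢEᵢ) = 750/(255×202×10³) + 280/(1625×144×10³) + 330/(600×193×10³) = 1.861×10⁻⁵ mm/N.
So P = 2.753 / 1.861×10⁻⁵ = 148 kN, compressive.
σ_{stainless steel} = P / A = 148000 / 600 = 246.6 MPa.

σ ≈ 247 MPa (compressive)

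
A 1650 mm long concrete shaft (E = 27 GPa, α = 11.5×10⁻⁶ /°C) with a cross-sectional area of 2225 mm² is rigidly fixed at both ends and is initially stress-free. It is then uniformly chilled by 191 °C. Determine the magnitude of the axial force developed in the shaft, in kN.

P ≈ 132 kN (tensile)

The ends cannot move, so σ = EαΔT = 27×10³ × 11.5×10⁻⁶ × 191 = 59.31 MPa.
Axial force P = σA = 59.31 × 2225 = 132000 N = 132 kN, tensile.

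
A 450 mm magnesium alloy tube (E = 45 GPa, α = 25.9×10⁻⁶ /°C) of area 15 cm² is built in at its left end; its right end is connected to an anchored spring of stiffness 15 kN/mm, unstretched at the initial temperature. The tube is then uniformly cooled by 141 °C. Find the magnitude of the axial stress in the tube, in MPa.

σ ≈ 14.9 MPa (tensile)

Free thermal contraction: δ_free = αΔT L = 25.9×10⁻⁶ × 141 × 450 = 1.643 mm.
Let P be the tensile force in the spring. The tube extends elastically by PL/(AE) and the spring stretches by P/k; together these equal δ_free.
P [ L/(AE) + 1/k ] = δ_free → P [ 450/(1500×45×10³) + 1/(15×10³) ] = 1.643.
P = 1.643 / 7.333×10⁻⁵ = 22410 N.
σ = P/A = 22410/1500 = 14.94 MPa.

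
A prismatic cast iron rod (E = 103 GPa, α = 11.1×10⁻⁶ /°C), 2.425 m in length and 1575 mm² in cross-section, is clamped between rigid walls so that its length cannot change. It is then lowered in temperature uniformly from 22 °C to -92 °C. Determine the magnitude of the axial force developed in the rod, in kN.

P ≈ 205 kN (tensile)

Full restraint means ε = 0, so the stress is σ = EαΔT = 103×10³ × 11.1×10⁻⁶ × 114 = 130.3 MPa.
Axial force P = σA = 130.3 × 1575 = 205300 N = 205.3 kN, tensile.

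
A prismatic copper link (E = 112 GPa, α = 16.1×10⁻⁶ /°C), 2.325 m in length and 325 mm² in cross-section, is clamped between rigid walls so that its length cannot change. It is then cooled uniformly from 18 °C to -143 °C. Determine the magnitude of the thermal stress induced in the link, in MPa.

The supports are rigid, so the total axial strain is zero. The restrained thermal strain is ε = αΔT = 16.1×10⁻⁶ × 161 = 2592.1×10⁻⁶.
σ = EαΔT = 112×10³ × 16.1×10⁻⁶ × 161 = 290.3 MPa (tensile; the link is trying to contract).

σ ≈ 290 MPa (tensile)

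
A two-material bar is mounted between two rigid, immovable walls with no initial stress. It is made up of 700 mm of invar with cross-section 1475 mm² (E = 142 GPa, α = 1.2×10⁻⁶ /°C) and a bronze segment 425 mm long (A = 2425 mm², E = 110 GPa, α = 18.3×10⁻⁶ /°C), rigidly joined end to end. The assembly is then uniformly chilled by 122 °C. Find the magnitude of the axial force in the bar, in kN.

P ≈ 213 kN (tensile)

With the walls removed the bar would change length by δ_free = Σ αᵢΔT Lᵢ = 1.2×10⁻⁶×122×700 + 18.3×10⁻⁶×122×425 = 1.051 mm.
The rigid supports impose zero overall length change; the single axial force P common to all segments must satisfy P Σ Lᵢ/(AᵢEᵢ) = δ_free.
Σ Lᵢ/(AᵢEᵢ) = 700/(1475×142×10³) + 425/(2425×110×10³) = 4.935×10⁻⁶ mm/N.
Hence P = δ_free / Σ(L/AE) = 1.051/4.935×10⁻⁶ = 213 kN (tensile).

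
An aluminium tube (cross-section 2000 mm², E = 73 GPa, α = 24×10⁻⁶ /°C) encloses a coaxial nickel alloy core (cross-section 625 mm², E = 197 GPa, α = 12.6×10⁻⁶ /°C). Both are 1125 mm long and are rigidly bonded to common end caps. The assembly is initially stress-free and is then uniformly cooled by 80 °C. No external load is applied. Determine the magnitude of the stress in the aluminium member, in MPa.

Both members must finish at the same length. With the larger α, the aluminium tends to over-contract; the plates restrain it, putting the aluminium in tension and the nickel alloy in compression. With no external load the two internal forces are equal and opposite, magnitude P.
Equating the net (thermal + elastic) strains gives |α₁ − α₂|·ΔT = P·[1/(A₁E₁) + 1/(A₂E₂)].
|α₁ − α₂|·ΔT = 11.4×10⁻⁶ × 80 = 0.000912.
1/(A₁E₁) + 1/(A₂E₂) = 1/(2000×73×10³) + 1/(625×197×10³) = 1.497×10⁻⁸ N⁻¹.
So P = 0.000912 / 1.497×10⁻⁸ = 60.92 kN.
σ_{aluminium} = P/A₁ = 60920/2000 = 30.46 MPa, tensile.

σ ≈ 30.5 MPa (tensile)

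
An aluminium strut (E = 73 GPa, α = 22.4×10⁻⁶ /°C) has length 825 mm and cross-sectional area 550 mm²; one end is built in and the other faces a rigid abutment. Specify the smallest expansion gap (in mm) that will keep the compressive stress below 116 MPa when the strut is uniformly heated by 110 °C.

g ≈ 0.722 mm

With no wall the strut would lengthen by αΔT L = 22.4×10⁻⁶ × 110 × 825 = 2.033 mm.
At the allowable stress the elastic shortening the wall may impose is σL/E = 116 × 825 / (73×10³) = 1.311 mm.
So the gap has to take up the difference, g_min = δ_free − σL/E = 2.033 − 1.311 = 0.7218 mm.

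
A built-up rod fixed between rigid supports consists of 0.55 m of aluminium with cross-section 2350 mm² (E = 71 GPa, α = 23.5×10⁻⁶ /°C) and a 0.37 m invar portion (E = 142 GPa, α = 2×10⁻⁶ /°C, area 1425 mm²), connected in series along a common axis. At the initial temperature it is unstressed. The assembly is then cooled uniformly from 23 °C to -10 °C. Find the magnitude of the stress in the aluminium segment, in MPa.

σ ≈ 37.4 MPa (tensile)

Free thermal contraction of the whole bar: Σ αᵢΔT Lᵢ = 23.5×10⁻⁶×33×550 + 2×10⁻⁶×33×370 = 0.4509 mm.
Since the ends are fixed, an axial force P builds up, equal in every segment, with P · Σ Lᵢ/(AᵢEᵢ) = δ_free.
The series flexibility is Σ Lᵢ/(AᵢEᵢ) = 550/(2350×71×10³) + 370/(1425×142×10³) = 5.125×10⁻⁶ mm/N.
Hence P = δ_free / Σ(L/AE) = 0.4509/5.125×10⁻⁶ = 87.99 kN (tensile).
σ_{aluminium} = P / A = 87990 / 2350 = 37.44 MPa.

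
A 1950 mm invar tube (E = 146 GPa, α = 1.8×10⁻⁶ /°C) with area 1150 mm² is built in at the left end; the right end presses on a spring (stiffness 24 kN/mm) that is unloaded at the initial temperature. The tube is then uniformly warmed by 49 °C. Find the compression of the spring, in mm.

δ ≈ 0.134 mm

The unrestrained thermal change is αΔT L = 1.8×10⁻⁶ × 49 × 1950 = 0.172 mm.
With a force P in the spring, the elastic change of the tube is PL/(AE) and that of the spring is P/k; compatibility requires their sum to equal δ_free.
So P = δ_free / [L/(AE) + 1/k] = 0.172 / [ 1950/(1150×146×10³) + 1/(24×10³) ].
P = 0.172 / 5.328×10⁻⁵ = 3228 N.
Spring compression = P/k = 3228/(24×10³) = 0.1345 mm.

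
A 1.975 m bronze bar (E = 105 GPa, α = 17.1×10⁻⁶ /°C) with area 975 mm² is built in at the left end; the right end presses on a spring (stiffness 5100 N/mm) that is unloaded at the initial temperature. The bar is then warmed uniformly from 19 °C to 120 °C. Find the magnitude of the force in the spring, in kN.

P ≈ 15.8 kN

Free thermal expansion: δ_free = αΔT L = 17.1×10⁻⁶ × 101 × 1975 = 3.411 mm.
With a force P in the spring, the elastic change of the bar is PL/(AE) and that of the spring is P/k; compatibility requires their sum to equal δ_free.
So P = δ_free / [L/(AE) + 1/k] = 3.411 / [ 1975/(975×105×10³) + 1/(5100) ].
P = 3.411 / 0.0002154 = 15840 N.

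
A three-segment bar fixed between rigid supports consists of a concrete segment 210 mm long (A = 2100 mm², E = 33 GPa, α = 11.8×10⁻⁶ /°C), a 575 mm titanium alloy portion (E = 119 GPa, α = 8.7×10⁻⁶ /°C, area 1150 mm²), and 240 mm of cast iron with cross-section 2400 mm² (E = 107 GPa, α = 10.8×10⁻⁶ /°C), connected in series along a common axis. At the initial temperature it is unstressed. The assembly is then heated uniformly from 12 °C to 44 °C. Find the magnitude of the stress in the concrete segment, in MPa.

With the walls removed the bar would change length by δ_free = Σ αᵢΔT Lᵢ = 11.8×10⁻⁶×32×210 + 8.7×10⁻⁶×32×575 + 10.8×10⁻⁶×32×240 = 0.3223 mm.
Since the ends are fixed, an axial force P builds up, equal in every segment, with P · Σ Lᵢ/(AᵢEᵢ) = δ_free.
The series flexibility is Σ Lᵢ/(AᵢEᵢ) = 210/(2100×33×10³) + 575/(1150×119×10³) + 240/(2400×107×10³) = 8.167×10⁻⁶ mm/N.
So P = 0.3223 / 8.167×10⁻⁶ = 39.47 kN, compressive.
σ_{concrete} = P / A = 39470 / 2100 = 18.79 MPa.

σ ≈ 18.8 MPa (compressive)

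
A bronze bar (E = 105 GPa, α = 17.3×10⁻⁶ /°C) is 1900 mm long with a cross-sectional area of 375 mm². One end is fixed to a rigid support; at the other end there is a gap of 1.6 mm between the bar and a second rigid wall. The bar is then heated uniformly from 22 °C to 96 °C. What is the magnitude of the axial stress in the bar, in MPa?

σ ≈ 46 MPa (compressive)

Free thermal elongation = αΔT L = 17.3×10⁻⁶ × 74 × 1900 = 2.432 mm.
This exceeds the 1.6 mm gap, so the wall pushes back. The portion of expansion that must be recovered elastically is δ_free − gap = 2.432 − 1.6 = 0.8324 mm.
So σ = E(δ_free − g)/L = 105×10³ × 0.8324/1900 = 46 MPa.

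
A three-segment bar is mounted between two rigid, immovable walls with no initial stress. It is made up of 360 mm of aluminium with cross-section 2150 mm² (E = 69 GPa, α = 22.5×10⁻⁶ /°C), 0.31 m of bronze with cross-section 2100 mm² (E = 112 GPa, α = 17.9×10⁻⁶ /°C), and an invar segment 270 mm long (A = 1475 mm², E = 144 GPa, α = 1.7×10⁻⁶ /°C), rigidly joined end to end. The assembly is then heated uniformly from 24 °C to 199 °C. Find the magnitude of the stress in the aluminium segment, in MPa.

σ ≈ 229 MPa (compressive)

Free thermal expansion of the whole bar: Σ αᵢΔT Lᵢ = 22.5×10⁻⁶×175×360 + 17.9×10⁻⁶×175×310 + 1.7×10⁻⁶×175×270 = 2.469 mm.
The rigid supports impose zero overall length change; the single axial force P common to all segments must satisfy P Σ Lᵢ/(AᵢEᵢ) = δ_free.
Σ Lᵢ/(AᵢEᵢ) = 360/(2150×69×10³) + 310/(2100×112×10³) + 270/(1475×144×10³) = 5.016×10⁻⁶ mm/N.
Hence P = δ_free / Σ(L/AE) = 2.469/5.016×10⁻⁶ = 492.2 kN (compressive).
σ_{aluminium} = P / A = 492200 / 2150 = 228.9 MPa.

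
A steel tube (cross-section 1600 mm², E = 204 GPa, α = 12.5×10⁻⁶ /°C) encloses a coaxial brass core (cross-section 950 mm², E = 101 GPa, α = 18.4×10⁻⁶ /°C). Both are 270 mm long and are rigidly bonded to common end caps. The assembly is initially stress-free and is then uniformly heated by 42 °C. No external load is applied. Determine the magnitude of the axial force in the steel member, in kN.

Both members must finish at the same length. With the larger α, the brass tends to over-expand; the plates restrain it, putting the brass in compression and the steel in tension. With no external load the two internal forces are equal and opposite, magnitude P.
Equating the net (thermal + elastic) strains gives |α₁ − α₂|·ΔT = P·[1/(A₁E₁) + 1/(A₂E₂)].
|α₁ − α₂|·ΔT = 5.9×10⁻⁶ × 42 = 0.0002478.
1/(A₁E₁) + 1/(A₂E₂) = 1/(1600×204×10³) + 1/(950×101×10³) = 1.349×10⁻⁸ N⁻¹.
So P = 0.0002478 / 1.349×10⁻⁸ = 18.37 kN.

P ≈ 18.4 kN (tensile in the steel)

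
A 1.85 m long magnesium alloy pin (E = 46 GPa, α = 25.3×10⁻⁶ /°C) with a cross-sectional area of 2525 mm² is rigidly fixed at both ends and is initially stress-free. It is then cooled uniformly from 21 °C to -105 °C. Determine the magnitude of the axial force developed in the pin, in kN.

With zero net strain, σ = E·αΔT = 46 GPa × 25.3×10⁻⁶ × 126 = 146.6 MPa.
P = AEαΔT = 2525 × 46×10³ × 25.3×10⁻⁶ × 126 = 370.3 kN (tensile).

P ≈ 370 kN (tensile)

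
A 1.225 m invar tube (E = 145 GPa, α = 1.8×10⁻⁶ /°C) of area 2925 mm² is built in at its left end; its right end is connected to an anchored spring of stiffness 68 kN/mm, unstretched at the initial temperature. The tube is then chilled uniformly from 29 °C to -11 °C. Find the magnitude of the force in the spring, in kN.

Free thermal contraction: δ_free = αΔT L = 1.8×10⁻⁶ × 40 × 1225 = 0.0882 mm.
With a force P in the spring, the elastic change of the tube is PL/(AE) and that of the spring is P/k; compatibility requires their sum to equal δ_free.
So P = δ_free / [L/(AE) + 1/k] = 0.0882 / [ 1225/(2925×145×10³) + 1/(68×10³) ].
P = 0.0882 / 1.759×10⁻⁵ = 5013 N.

P ≈ 5.01 kN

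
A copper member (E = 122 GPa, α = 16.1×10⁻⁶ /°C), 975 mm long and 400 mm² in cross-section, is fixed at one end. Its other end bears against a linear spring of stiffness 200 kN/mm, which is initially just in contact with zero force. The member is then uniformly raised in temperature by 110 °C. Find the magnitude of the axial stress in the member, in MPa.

σ ≈ 173 MPa (compressive)

The unrestrained thermal change is αΔT L = 16.1×10⁻⁶ × 110 × 975 = 1.727 mm.
Let P be the compressive force at the spring. The member shortens elastically by PL/(AE) and the spring compresses by P/k; together these equal δ_free.
So P = δ_free / [L/(AE) + 1/k] = 1.727 / [ 975/(400×122×10³) + 1/(200×10³) ].
P = 1.727 / 2.498×10⁻⁵ = 69130 N.
σ = P/A = 69130/400 = 172.8 MPa.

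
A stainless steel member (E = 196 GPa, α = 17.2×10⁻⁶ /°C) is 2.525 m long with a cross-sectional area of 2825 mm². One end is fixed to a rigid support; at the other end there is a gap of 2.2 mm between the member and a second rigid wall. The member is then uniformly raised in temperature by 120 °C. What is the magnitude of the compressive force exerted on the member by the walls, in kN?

P ≈ 660 kN

Free thermal elongation = αΔT L = 17.2×10⁻⁶ × 120 × 2525 = 5.212 mm.
The gap closes (δ_free > 2.2 mm) and the wall then resists a further 5.212 − 2.2 = 3.012 mm of expansion.
That suppressed elongation corresponds to σ = E·Δ/L = 196×10³ × 3.012/2525 = 233.8 MPa.
P = σA = 233.8 × 2825 = 660.4 kN.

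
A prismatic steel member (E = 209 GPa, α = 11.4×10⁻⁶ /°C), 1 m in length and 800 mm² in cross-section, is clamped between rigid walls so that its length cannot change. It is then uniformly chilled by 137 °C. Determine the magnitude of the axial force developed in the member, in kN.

P ≈ 261 kN (tensile)

Full restraint means ε = 0, so the stress is σ = EαΔT = 209×10³ × 11.4×10⁻⁶ × 137 = 326.4 MPa.
P = AEαΔT = 800 × 209×10³ × 11.4×10⁻⁶ × 137 = 261.1 kN (tensile).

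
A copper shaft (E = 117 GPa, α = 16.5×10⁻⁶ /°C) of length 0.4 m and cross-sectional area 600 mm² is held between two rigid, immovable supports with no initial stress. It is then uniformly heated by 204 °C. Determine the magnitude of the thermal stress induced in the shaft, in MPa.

The supports are rigid, so the total axial strain is zero. The restrained thermal strain is ε = αΔT = 16.5×10⁻⁶ × 204 = 3366×10⁻⁶.
Hence σ = E·αΔT = 117×10³ × 3366×10⁻⁶ = 393.8 MPa, compressive.

σ ≈ 394 MPa (compressive)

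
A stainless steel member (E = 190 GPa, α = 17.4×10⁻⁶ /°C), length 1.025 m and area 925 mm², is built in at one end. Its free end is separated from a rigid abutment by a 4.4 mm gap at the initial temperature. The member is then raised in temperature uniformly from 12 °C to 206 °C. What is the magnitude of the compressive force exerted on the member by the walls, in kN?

P ≈ 0 kN

Unrestrained expansion: δ_free = αΔT L = 17.4×10⁻⁶ × 194 × 1025 = 3.46 mm.
This is smaller than the 4.4 mm clearance, so the member expands freely without reaching the stop — the stress is zero.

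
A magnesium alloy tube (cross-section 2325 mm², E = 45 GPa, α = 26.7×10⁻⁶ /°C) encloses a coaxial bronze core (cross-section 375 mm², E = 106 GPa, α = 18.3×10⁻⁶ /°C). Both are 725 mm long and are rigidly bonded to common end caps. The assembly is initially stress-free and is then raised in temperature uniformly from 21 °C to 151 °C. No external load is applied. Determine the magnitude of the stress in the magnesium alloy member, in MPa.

The magnesium alloy has the larger α, so on heating it would change length more than the bronze if both were free. The rigid plates force a common final length, so the magnesium alloy is put into compression and the bronze into tension, with equal and opposite forces P (no external load).
Compatibility of the two members (thermal + elastic change equal): (α₁ − α₂)ΔT = P·[1/(A₁E₁) + 1/(A₂E₂)].
|α₁ − α₂|·ΔT = 8.4×10⁻⁶ × 130 = 0.001092.
1/(A₁E₁) + 1/(A₂E₂) = 1/(2325×45×10³) + 1/(375×106×10³) = 3.472×10⁻⁸ N⁻¹.
So P = 0.001092 / 3.472×10⁻⁸ = 31.46 kN.
σ_{magnesium alloy} = P/A₁ = 31460/2325 = 13.53 MPa, compressive.

σ ≈ 13.5 MPa (compressive)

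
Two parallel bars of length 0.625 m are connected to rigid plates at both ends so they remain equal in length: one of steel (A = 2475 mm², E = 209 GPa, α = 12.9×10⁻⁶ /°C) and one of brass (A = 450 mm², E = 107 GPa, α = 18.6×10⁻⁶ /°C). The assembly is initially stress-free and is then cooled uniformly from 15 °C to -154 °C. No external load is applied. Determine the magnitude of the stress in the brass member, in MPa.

σ ≈ 94.3 MPa (tensile)

Equilibrium of a rigid end plate with no external load gives equal and opposite internal forces ±P in the two members. Since α_{brass} > α_{steel}, cooling drives the brass into tension and the steel into compression.
Equating the net (thermal + elastic) strains gives |α₁ − α₂|·ΔT = P·[1/(A₁E₁) + 1/(A₂E₂)].
|α₁ − α₂|·ΔT = 5.7×10⁻⁶ × 169 = 0.0009633.
1/(A₁E₁) + 1/(A₂E₂) = 1/(2475×209×10³) + 1/(450×107×10³) = 2.27×10⁻⁸ N⁻¹.
P = 0.0009633 / 2.27×10⁻⁸ = 42430 N = 42.43 kN.
σ_{brass} = P/A₂ = 42430/450 = 94.3 MPa, tensile.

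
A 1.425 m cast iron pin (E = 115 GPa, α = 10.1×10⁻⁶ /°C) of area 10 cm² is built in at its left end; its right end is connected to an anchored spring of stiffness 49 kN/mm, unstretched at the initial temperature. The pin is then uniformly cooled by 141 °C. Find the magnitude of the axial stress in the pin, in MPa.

σ ≈ 61.9 MPa (tensile)

Free thermal contraction: δ_free = αΔT L = 10.1×10⁻⁶ × 141 × 1425 = 2.029 mm.
With a force P in the spring, the elastic change of the pin is PL/(AE) and that of the spring is P/k; compatibility requires their sum to equal δ_free.
P [ L/(AE) + 1/k ] = δ_free → P [ 1425/(1000×115×10³) + 1/(49×10³) ] = 2.029.
P = 2.029 / 3.28×10⁻⁵ = 61870 N.
σ = P/A = 61870/1000 = 61.87 MPa.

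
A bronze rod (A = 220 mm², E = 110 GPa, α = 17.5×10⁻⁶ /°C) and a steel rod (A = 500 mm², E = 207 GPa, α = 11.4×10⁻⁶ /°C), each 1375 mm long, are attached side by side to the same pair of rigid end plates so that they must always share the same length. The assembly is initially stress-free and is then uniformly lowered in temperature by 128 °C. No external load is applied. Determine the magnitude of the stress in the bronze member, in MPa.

Equilibrium of a rigid end plate with no external load gives equal and opposite internal forces ±P in the two members. Since α_{bronze} > α_{steel}, cooling drives the bronze into tension and the steel into compression.
Setting the final lengths equal and cancelling L: (α₁ − α₂)ΔT = P/(A₁E₁) + P/(A₂E₂).
|α₁ − α₂|·ΔT = 6.1×10⁻⁶ × 128 = 0.0007808.
1/(A₁E₁) + 1/(A₂E₂) = 1/(220×110×10³) + 1/(500×207×10³) = 5.098×10⁻⁸ N⁻¹.
P = 0.0007808 / 5.098×10⁻⁸ = 15310 N = 15.31 kN.
σ_{bronze} = P/A₁ = 15310/220 = 69.61 MPa, tensile.

σ ≈ 69.6 MPa (tensile)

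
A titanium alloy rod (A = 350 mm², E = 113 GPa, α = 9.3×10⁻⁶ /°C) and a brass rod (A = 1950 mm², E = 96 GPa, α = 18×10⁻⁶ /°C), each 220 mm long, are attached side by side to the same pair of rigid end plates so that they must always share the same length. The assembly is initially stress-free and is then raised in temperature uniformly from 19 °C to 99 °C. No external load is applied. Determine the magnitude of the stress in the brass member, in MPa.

Equilibrium of a rigid end plate with no external load gives equal and opposite internal forces ±P in the two members. Since α_{brass} > α_{titanium alloy}, heating drives the brass into compression and the titanium alloy into tension.
Setting the final lengths equal and cancelling L: (α₁ − α₂)ΔT = P/(A₁E₁) + P/(A₂E₂).
|α₁ − α₂|·ΔT = 8.7×10⁻⁶ × 80 = 0.000696.
1/(A₁E₁) + 1/(A₂E₂) = 1/(350×113×10³) + 1/(1950×96×10³) = 3.063×10⁻⁸ N⁻¹.
P = 0.000696 / 3.063×10⁻⁸ = 22730 N = 22.73 kN.
σ_{brass} = P/A₂ = 22730/1950 = 11.65 MPa, compressive.

σ ≈ 11.7 MPa (compressive)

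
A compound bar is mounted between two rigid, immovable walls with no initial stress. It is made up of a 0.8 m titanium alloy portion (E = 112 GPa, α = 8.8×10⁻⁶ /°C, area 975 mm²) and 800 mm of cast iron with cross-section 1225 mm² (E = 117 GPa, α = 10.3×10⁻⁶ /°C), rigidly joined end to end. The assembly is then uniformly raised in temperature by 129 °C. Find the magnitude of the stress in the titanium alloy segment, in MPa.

Free thermal expansion of the whole bar: Σ αᵢΔT Lᵢ = 8.8×10⁻⁶×129×800 + 10.3×10⁻⁶×129×800 = 1.971 mm.
Since the ends are fixed, an axial force P builds up, equal in every segment, with P · Σ Lᵢ/(AᵢEᵢ) = δ_free.
The series flexibility is Σ Lᵢ/(AᵢEᵢ) = 800/(975×112×10³) + 800/(1225×117×10³) = 1.291×10⁻⁵ mm/N.
P = 1.971 / 1.291×10⁻⁵ = 152700 N = 152.7 kN, compressive.
σ_{titanium alloy} = P / A = 152700 / 975 = 156.6 MPa.

σ ≈ 157 MPa (compressive)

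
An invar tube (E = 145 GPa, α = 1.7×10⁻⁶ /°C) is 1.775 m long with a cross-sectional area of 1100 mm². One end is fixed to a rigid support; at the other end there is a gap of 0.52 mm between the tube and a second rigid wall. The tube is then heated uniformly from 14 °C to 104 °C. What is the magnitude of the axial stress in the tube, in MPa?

If the wall were absent the tube would grow by αΔT L = 1.7×10⁻⁶ × 90 × 1775 = 0.2716 mm.
This is smaller than the 0.52 mm clearance, so the tube expands freely without reaching the stop — the stress is zero.

σ ≈ 0 MPa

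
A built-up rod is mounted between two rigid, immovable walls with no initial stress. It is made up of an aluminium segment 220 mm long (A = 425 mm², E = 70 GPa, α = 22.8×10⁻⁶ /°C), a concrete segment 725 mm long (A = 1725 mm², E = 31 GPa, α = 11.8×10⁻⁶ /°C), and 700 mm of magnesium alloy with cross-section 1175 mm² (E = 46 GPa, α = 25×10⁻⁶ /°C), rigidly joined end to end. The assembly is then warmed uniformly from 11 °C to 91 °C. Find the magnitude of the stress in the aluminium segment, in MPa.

σ ≈ 173 MPa (compressive)

With the walls removed the bar would change length by δ_free = Σ αᵢΔT Lᵢ = 22.8×10⁻⁶×80×220 + 11.8×10⁻⁶×80×725 + 25×10⁻⁶×80×700 = 2.486 mm.
Since the ends are fixed, an axial force P builds up, equal in every segment, with P · Σ Lᵢ/(AᵢEᵢ) = δ_free.
The series flexibility is Σ Lᵢ/(AᵢEᵢ) = 220/(425×70×10³) + 725/(1725×31×10³) + 700/(1175×46×10³) = 3.39×10⁻⁵ mm/N.
Hence P = δ_free / Σ(L/AE) = 2.486/3.39×10⁻⁵ = 73.32 kN (compressive).
σ_{aluminium} = P / A = 73320 / 425 = 172.5 MPa.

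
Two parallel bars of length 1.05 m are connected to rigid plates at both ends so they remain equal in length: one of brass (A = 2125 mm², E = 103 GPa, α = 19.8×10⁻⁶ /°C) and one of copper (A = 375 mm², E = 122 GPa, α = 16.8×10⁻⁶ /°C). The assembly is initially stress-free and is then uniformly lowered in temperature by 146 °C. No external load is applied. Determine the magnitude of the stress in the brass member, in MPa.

σ ≈ 7.8 MPa (tensile)

Equilibrium of a rigid end plate with no external load gives equal and opposite internal forces ±P in the two members. Since α_{brass} > α_{copper}, cooling drives the brass into tension and the copper into compression.
Equating the net (thermal + elastic) strains gives |α₁ − α₂|·ΔT = P·[1/(A₁E₁) + 1/(A₂E₂)].
|α₁ − α₂|·ΔT = 3×10⁻⁶ × 146 = 0.000438.
1/(A₁E₁) + 1/(A₂E₂) = 1/(2125×103×10³) + 1/(375×122×10³) = 2.643×10⁻⁸ N⁻¹.
So P = 0.000438 / 2.643×10⁻⁸ = 16.57 kN.
σ_{brass} = P/A₁ = 16570/2125 = 7.8 MPa, tensile.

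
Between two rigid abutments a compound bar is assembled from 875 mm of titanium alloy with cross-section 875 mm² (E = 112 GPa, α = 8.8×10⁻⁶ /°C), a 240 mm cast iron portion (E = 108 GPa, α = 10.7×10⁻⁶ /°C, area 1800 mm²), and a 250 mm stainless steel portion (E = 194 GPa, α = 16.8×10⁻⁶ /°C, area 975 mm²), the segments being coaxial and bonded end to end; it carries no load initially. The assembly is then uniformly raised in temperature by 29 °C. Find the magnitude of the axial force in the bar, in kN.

P ≈ 36.5 kN (compressive)

If the supports were absent, the total length change would be Σ αᵢΔT Lᵢ = 8.8×10⁻⁶×29×875 + 10.7×10⁻⁶×29×240 + 16.8×10⁻⁶×29×250 = 0.4196 mm.
The walls prevent any net length change, so an axial force P (same in every segment) develops. Compatibility: P · Σ Lᵢ/(AᵢEᵢ) = δ_free.
The series flexibility is Σ Lᵢ/(AᵢEᵢ) = 875/(875×112×10³) + 240/(1800×108×10³) + 250/(975×194×10³) = 1.148×10⁻⁵ mm/N.
So P = 0.4196 / 1.148×10⁻⁵ = 36.53 kN, compressive.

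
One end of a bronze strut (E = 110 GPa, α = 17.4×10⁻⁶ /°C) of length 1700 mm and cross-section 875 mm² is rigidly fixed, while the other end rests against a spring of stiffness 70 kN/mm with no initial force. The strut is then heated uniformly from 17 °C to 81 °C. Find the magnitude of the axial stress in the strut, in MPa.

σ ≈ 67.7 MPa (compressive)

Free thermal expansion: δ_free = αΔT L = 17.4×10⁻⁶ × 64 × 1700 = 1.893 mm.
With a force P in the spring, the elastic change of the strut is PL/(AE) and that of the spring is P/k; compatibility requires their sum to equal δ_free.
P [ L/(AE) + 1/k ] = δ_free → P [ 1700/(875×110×10³) + 1/(70×10³) ] = 1.893.
P = 1.893 / 3.195×10⁻⁵ = 59260 N.
σ = P/A = 59260/875 = 67.72 MPa.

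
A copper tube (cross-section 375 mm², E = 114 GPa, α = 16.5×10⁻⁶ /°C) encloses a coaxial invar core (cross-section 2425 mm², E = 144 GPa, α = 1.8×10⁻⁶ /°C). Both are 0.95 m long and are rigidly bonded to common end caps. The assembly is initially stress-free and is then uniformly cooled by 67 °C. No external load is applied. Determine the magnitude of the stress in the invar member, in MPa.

Equilibrium of a rigid end plate with no external load gives equal and opposite internal forces ±P in the two members. Since α_{copper} > α_{invar}, cooling drives the copper into tension and the invar into compression.
Compatibility of the two members (thermal + elastic change equal): (α₁ − α₂)ΔT = P·[1/(A₁E₁) + 1/(A₂E₂)].
|α₁ − α₂|·ΔT = 14.7×10⁻⁶ × 67 = 0.0009849.
1/(A₁E₁) + 1/(A₂E₂) = 1/(375×114×10³) + 1/(2425×144×10³) = 2.626×10⁻⁸ N⁻¹.
So P = 0.0009849 / 2.626×10⁻⁸ = 37.51 kN.
σ_{invar} = P/A₂ = 37510/2425 = 15.47 MPa, compressive.

σ ≈ 15.5 MPa (compressive)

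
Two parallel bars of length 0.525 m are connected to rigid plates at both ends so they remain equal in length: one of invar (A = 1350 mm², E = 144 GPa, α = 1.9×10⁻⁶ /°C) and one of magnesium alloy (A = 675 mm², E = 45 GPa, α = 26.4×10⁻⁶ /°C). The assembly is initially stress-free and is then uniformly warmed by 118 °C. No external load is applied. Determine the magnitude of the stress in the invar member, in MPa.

σ ≈ 56.3 MPa (tensile)

Both members must finish at the same length. With the larger α, the magnesium alloy tends to over-expand; the plates restrain it, putting the magnesium alloy in compression and the invar in tension. With no external load the two internal forces are equal and opposite, magnitude P.
Compatibility of the two members (thermal + elastic change equal): (α₁ − α₂)ΔT = P·[1/(A₁E₁) + 1/(A₂E₂)].
|α₁ − α₂|·ΔT = 24.5×10⁻⁶ × 118 = 0.002891.
1/(A₁E₁) + 1/(A₂E₂) = 1/(1350×144×10³) + 1/(675×45×10³) = 3.807×10⁻⁸ N⁻¹.
So P = 0.002891 / 3.807×10⁻⁸ = 75.95 kN.
σ_{invar} = P/A₁ = 75950/1350 = 56.26 MPa, tensile.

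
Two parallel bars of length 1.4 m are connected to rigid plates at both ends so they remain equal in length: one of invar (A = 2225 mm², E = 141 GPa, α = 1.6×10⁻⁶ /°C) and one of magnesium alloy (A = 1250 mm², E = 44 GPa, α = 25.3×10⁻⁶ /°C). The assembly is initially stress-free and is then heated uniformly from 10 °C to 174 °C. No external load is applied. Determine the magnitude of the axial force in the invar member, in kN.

P ≈ 182 kN (tensile in the invar)

The magnesium alloy has the larger α, so on heating it would change length more than the invar if both were free. The rigid plates force a common final length, so the magnesium alloy is put into compression and the invar into tension, with equal and opposite forces P (no external load).
Setting the final lengths equal and cancelling L: (α₁ − α₂)ΔT = P/(A₁E₁) + P/(A₂E₂).
|α₁ − α₂|·ΔT = 23.7×10⁻⁶ × 164 = 0.003887.
1/(A₁E₁) + 1/(A₂E₂) = 1/(2225×141×10³) + 1/(1250×44×10³) = 2.137×10⁻⁸ N⁻¹.
So P = 0.003887 / 2.137×10⁻⁸ = 181.9 kN.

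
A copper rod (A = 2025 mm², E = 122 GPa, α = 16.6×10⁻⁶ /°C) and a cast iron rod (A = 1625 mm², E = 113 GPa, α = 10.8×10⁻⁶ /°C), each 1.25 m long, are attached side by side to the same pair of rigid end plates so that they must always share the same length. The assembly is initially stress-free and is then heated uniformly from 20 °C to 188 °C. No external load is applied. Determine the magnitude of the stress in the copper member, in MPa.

σ ≈ 50.7 MPa (compressive)

Both members must finish at the same length. With the larger α, the copper tends to over-expand; the plates restrain it, putting the copper in compression and the cast iron in tension. With no external load the two internal forces are equal and opposite, magnitude P.
Setting the final lengths equal and cancelling L: (α₁ − α₂)ΔT = P/(A₁E₁) + P/(A₂E₂).
|α₁ − α₂|·ΔT = 5.8×10⁻⁶ × 168 = 0.0009744.
1/(A₁E₁) + 1/(A₂E₂) = 1/(2025×122×10³) + 1/(1625×113×10³) = 9.494×10⁻⁹ N⁻¹.
So P = 0.0009744 / 9.494×10⁻⁹ = 102.6 kN.
σ_{copper} = P/A₁ = 102600/2025 = 50.68 MPa, compressive.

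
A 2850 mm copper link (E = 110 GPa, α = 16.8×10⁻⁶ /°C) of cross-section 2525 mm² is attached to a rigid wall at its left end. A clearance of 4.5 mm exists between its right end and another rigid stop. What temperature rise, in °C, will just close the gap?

The gap closes when αΔT L = 4.5 mm, since the link is still unstressed at that instant.
So ΔT = g/(αL) = 4.5/(16.8×10⁻⁶ × 2850) = 93.98 °C.

ΔT ≈ 94 °C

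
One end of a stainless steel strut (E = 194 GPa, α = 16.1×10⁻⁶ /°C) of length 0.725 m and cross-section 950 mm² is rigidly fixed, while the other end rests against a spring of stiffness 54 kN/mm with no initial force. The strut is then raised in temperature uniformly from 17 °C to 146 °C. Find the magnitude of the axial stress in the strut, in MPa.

If the spring were absent the strut would lengthen by αΔT L = 16.1×10⁻⁶ × 129 × 725 = 1.506 mm.
Let P be the compressive force at the spring. The strut shortens elastically by PL/(AE) and the spring compresses by P/k; together these equal δ_free.
So P = δ_free / [L/(AE) + 1/k] = 1.506 / [ 725/(950×194×10³) + 1/(54×10³) ].
P = 1.506 / 2.245×10⁻⁵ = 67060 N.
σ = P/A = 67060/950 = 70.59 MPa.

σ ≈ 70.6 MPa (compressive)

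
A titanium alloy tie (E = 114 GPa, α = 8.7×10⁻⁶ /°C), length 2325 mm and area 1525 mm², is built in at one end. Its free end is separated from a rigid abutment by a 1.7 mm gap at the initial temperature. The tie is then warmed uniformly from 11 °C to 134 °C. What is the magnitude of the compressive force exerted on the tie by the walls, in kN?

Free thermal elongation = αΔT L = 8.7×10⁻⁶ × 123 × 2325 = 2.488 mm.
This exceeds the 1.7 mm gap, so the wall pushes back. The portion of expansion that must be recovered elastically is δ_free − gap = 2.488 − 1.7 = 0.788 mm.
Compatibility: PL/(AE) = 0.788 mm, so σ = P/A = E × (0.788/2325) = 38.64 MPa.
Force on the wall = σA = 38.64 × 1525 mm² = 58.92 kN.

P ≈ 58.9 kN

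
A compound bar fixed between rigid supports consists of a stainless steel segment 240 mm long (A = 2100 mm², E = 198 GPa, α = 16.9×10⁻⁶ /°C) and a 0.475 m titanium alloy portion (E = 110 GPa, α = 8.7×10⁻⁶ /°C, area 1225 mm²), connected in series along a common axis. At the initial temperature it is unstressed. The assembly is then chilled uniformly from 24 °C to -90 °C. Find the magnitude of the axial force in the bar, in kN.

P ≈ 228 kN (tensile)

With the walls removed the bar would change length by δ_free = Σ αᵢΔT Lᵢ = 16.9×10⁻⁶×114×240 + 8.7×10⁻⁶×114×475 = 0.9335 mm.
The rigid supports impose zero overall length change; the single axial force P common to all segments must satisfy P Σ Lᵢ/(AᵢEᵢ) = δ_free.
Σ Lᵢ/(AᵢEᵢ) = 240/(2100×198×10³) + 475/(1225×110×10³) = 4.102×10⁻⁶ mm/N.
P = 0.9335 / 4.102×10⁻⁶ = 227600 N = 227.6 kN, tensile.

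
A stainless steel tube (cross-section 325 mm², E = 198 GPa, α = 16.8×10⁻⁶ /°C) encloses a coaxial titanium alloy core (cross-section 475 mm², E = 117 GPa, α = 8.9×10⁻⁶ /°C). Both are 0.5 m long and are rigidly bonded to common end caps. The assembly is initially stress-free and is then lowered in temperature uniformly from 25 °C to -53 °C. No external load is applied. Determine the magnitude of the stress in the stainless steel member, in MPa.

Equilibrium of a rigid end plate with no external load gives equal and opposite internal forces ±P in the two members. Since α_{stainless steel} > α_{titanium alloy}, cooling drives the stainless steel into tension and the titanium alloy into compression.
Compatibility of the two members (thermal + elastic change equal): (α₁ − α₂)ΔT = P·[1/(A₁E₁) + 1/(A₂E₂)].
|α₁ − α₂|·ΔT = 7.9×10⁻⁶ × 78 = 0.0006162.
1/(A₁E₁) + 1/(A₂E₂) = 1/(325×198×10³) + 1/(475×117×10³) = 3.353×10⁻⁸ N⁻¹.
So P = 0.0006162 / 3.353×10⁻⁸ = 18.38 kN.
σ_{stainless steel} = P/A₁ = 18380/325 = 56.54 MPa, tensile.

σ ≈ 56.5 MPa (tensile)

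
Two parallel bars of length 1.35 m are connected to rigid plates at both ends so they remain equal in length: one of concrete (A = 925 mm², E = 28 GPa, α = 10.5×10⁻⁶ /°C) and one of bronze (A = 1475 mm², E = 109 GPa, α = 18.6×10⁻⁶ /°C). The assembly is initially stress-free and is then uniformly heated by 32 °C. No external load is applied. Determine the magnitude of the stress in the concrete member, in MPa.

The bronze has the larger α, so on heating it would change length more than the concrete if both were free. The rigid plates force a common final length, so the bronze is put into compression and the concrete into tension, with equal and opposite forces P (no external load).
Setting the final lengths equal and cancelling L: (α₁ − α₂)ΔT = P/(A₁E₁) + P/(A₂E₂).
|α₁ − α₂|·ΔT = 8.1×10⁻⁶ × 32 = 0.0002592.
1/(A₁E₁) + 1/(A₂E₂) = 1/(925×28×10³) + 1/(1475×109×10³) = 4.483×10⁻⁸ N⁻¹.
So P = 0.0002592 / 4.483×10⁻⁸ = 5.782 kN.
σ_{concrete} = P/A₁ = 5782/925 = 6.251 MPa, tensile.

σ ≈ 6.25 MPa (tensile)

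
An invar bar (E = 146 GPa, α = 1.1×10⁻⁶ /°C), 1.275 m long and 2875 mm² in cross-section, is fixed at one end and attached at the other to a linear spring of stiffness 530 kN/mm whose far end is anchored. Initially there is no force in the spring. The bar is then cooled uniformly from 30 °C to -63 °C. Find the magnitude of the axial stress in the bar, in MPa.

The unrestrained thermal change is αΔT L = 1.1×10⁻⁶ × 93 × 1275 = 0.1304 mm.
With a force P in the spring, the elastic change of the bar is PL/(AE) and that of the spring is P/k; compatibility requires their sum to equal δ_free.
P [ L/(AE) + 1/k ] = δ_free → P [ 1275/(2875×146×10³) + 1/(530×10³) ] = 0.1304.
P = 0.1304 / 4.924×10⁻⁶ = 26490 N.
σ = P/A = 26490/2875 = 9.213 MPa.

σ ≈ 9.21 MPa (tensile)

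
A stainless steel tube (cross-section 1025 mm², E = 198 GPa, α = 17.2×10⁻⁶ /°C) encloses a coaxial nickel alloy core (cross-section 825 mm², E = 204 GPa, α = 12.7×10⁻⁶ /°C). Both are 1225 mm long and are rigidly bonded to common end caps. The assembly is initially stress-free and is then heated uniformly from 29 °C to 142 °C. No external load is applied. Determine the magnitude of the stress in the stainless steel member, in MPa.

The stainless steel has the larger α, so on heating it would change length more than the nickel alloy if both were free. The rigid plates force a common final length, so the stainless steel is put into compression and the nickel alloy into tension, with equal and opposite forces P (no external load).
Equating the net (thermal + elastic) strains gives |α₁ − α₂|·ΔT = P·[1/(A₁E₁) + 1/(A₂E₂)].
|α₁ − α₂|·ΔT = 4.5×10⁻⁶ × 113 = 0.0005085.
1/(A₁E₁) + 1/(A₂E₂) = 1/(1025×198×10³) + 1/(825×204×10³) = 1.087×10⁻⁸ N⁻¹.
P = 0.0005085 / 1.087×10⁻⁸ = 46780 N = 46.78 kN.
σ_{stainless steel} = P/A₁ = 46780/1025 = 45.64 MPa, compressive.

σ ≈ 45.6 MPa (compressive)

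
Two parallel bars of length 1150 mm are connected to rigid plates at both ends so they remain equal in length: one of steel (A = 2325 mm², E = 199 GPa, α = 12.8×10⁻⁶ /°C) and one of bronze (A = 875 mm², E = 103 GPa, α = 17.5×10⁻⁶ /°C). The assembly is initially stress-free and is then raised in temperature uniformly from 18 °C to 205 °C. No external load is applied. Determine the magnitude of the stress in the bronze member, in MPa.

σ ≈ 75.8 MPa (compressive)

Both members must finish at the same length. With the larger α, the bronze tends to over-expand; the plates restrain it, putting the bronze in compression and the steel in tension. With no external load the two internal forces are equal and opposite, magnitude P.
Setting the final lengths equal and cancelling L: (α₁ − α₂)ΔT = P/(A₁E₁) + P/(A₂E₂).
|α₁ − α₂|·ΔT = 4.7×10⁻⁶ × 187 = 0.0008789.
1/(A₁E₁) + 1/(A₂E₂) = 1/(2325×199×10³) + 1/(875×103×10³) = 1.326×10⁻⁸ N⁻¹.
So P = 0.0008789 / 1.326×10⁻⁸ = 66.3 kN.
σ_{bronze} = P/A₂ = 66300/875 = 75.77 MPa, compressive.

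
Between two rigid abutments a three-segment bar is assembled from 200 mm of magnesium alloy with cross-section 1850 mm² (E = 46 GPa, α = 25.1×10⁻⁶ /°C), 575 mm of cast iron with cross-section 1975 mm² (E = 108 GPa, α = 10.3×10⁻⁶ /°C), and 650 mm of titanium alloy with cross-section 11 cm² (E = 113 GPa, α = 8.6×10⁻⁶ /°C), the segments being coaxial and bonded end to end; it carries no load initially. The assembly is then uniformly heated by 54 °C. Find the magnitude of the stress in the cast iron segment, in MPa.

With the walls removed the bar would change length by δ_free = Σ αᵢΔT Lᵢ = 25.1×10⁻⁶×54×200 + 10.3×10⁻⁶×54×575 + 8.6×10⁻⁶×54×650 = 0.8928 mm.
The rigid supports impose zero overall length change; the single axial force P common to all segments must satisfy P Σ Lᵢ/(AᵢEᵢ) = δ_free.
Σ Lᵢ/(AᵢEᵢ) = 200/(1850×46×10³) + 575/(1975×108×10³) + 650/(1100×113×10³) = 1.028×10⁻⁵ mm/N.
So P = 0.8928 / 1.028×10⁻⁵ = 86.88 kN, compressive.
σ_{cast iron} = P / A = 86880 / 1975 = 43.99 MPa.

σ ≈ 44 MPa (compressive)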